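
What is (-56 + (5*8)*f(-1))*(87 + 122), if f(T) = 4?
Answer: 21736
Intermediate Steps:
(-56 + (5*8)*f(-1))*(87 + 122) = (-56 + (5*8)*4)*(87 + 122) = (-56 + 40*4)*209 = (-56 + 160)*209 = 104*209 = 21736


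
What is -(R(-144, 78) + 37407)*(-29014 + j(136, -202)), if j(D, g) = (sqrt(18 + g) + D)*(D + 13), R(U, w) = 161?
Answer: 328720000 - 11195264*I*sqrt(46) ≈ 3.2872e+8 - 7.593e+7*I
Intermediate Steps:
j(D, g) = (13 + D)*(D + sqrt(18 + g)) (j(D, g) = (D + sqrt(18 + g))*(13 + D) = (13 + D)*(D + sqrt(18 + g)))
-(R(-144, 78) + 37407)*(-29014 + j(136, -202)) = -(161 + 37407)*(-29014 + (136**2 + 13*136 + 13*sqrt(18 - 202) + 136*sqrt(18 - 202))) = -37568*(-29014 + (18496 + 1768 + 13*sqrt(-184) + 136*sqrt(-184))) = -37568*(-29014 + (18496 + 1768 + 13*(2*I*sqrt(46)) + 136*(2*I*sqrt(46)))) = -37568*(-29014 + (18496 + 1768 + 26*I*sqrt(46) + 272*I*sqrt(46))) = -37568*(-29014 + (20264 + 298*I*sqrt(46))) = -37568*(-8750 + 298*I*sqrt(46)) = -(-328720000 + 11195264*I*sqrt(46)) = 328720000 - 11195264*I*sqrt(46)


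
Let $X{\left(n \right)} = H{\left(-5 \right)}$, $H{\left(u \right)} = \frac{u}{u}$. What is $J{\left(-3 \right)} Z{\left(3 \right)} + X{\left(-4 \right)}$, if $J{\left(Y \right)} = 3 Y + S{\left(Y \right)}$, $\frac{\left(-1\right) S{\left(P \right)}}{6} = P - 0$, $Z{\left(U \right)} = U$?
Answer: $28$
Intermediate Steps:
$H{\left(u \right)} = 1$
$X{\left(n \right)} = 1$
$S{\left(P \right)} = - 6 P$ ($S{\left(P \right)} = - 6 \left(P - 0\right) = - 6 \left(P + 0\right) = - 6 P$)
$J{\left(Y \right)} = - 3 Y$ ($J{\left(Y \right)} = 3 Y - 6 Y = - 3 Y$)
$J{\left(-3 \right)} Z{\left(3 \right)} + X{\left(-4 \right)} = \left(-3\right) \left(-3\right) 3 + 1 = 9 \cdot 3 + 1 = 27 + 1 = 28$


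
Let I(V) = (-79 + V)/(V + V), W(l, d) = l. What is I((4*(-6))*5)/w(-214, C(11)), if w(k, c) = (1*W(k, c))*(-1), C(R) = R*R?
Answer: 199/51360 ≈ 0.0038746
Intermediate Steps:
C(R) = R²
I(V) = (-79 + V)/(2*V) (I(V) = (-79 + V)/((2*V)) = (-79 + V)*(1/(2*V)) = (-79 + V)/(2*V))
w(k, c) = -k (w(k, c) = (1*k)*(-1) = k*(-1) = -k)
I((4*(-6))*5)/w(-214, C(11)) = ((-79 + (4*(-6))*5)/(2*(((4*(-6))*5))))/((-1*(-214))) = ((-79 - 24*5)/(2*((-24*5))))/214 = ((½)*(-79 - 120)/(-120))*(1/214) = ((½)*(-1/120)*(-199))*(1/214) = (199/240)*(1/214) = 199/51360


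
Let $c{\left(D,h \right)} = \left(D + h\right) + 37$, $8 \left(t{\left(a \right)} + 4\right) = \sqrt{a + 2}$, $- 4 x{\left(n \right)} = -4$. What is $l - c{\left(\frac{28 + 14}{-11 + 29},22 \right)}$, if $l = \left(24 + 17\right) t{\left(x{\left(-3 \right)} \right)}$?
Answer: $- \frac{676}{3} + \frac{41 \sqrt{3}}{8} \approx -216.46$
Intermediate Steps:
$x{\left(n \right)} = 1$ ($x{\left(n \right)} = \left(- \frac{1}{4}\right) \left(-4\right) = 1$)
$t{\left(a \right)} = -4 + \frac{\sqrt{2 + a}}{8}$ ($t{\left(a \right)} = -4 + \frac{\sqrt{a + 2}}{8} = -4 + \frac{\sqrt{2 + a}}{8}$)
$c{\left(D,h \right)} = 37 + D + h$
$l = -164 + \frac{41 \sqrt{3}}{8}$ ($l = \left(24 + 17\right) \left(-4 + \frac{\sqrt{2 + 1}}{8}\right) = 41 \left(-4 + \frac{\sqrt{3}}{8}\right) = -164 + \frac{41 \sqrt{3}}{8} \approx -155.12$)
$l - c{\left(\frac{28 + 14}{-11 + 29},22 \right)} = \left(-164 + \frac{41 \sqrt{3}}{8}\right) - \left(37 + \frac{28 + 14}{-11 + 29} + 22\right) = \left(-164 + \frac{41 \sqrt{3}}{8}\right) - \left(37 + \frac{42}{18} + 22\right) = \left(-164 + \frac{41 \sqrt{3}}{8}\right) - \left(37 + 42 \cdot \frac{1}{18} + 22\right) = \left(-164 + \frac{41 \sqrt{3}}{8}\right) - \left(37 + \frac{7}{3} + 22\right) = \left(-164 + \frac{41 \sqrt{3}}{8}\right) - \frac{184}{3} = - \frac{676}{3} + \frac{41 \sqrt{3}}{8}$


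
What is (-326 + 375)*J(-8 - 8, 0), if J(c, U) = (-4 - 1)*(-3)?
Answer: 735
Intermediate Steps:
J(c, U) = 15 (J(c, U) = -5*(-3) = 15)
(-326 + 375)*J(-8 - 8, 0) = (-326 + 375)*15 = 49*15 = 735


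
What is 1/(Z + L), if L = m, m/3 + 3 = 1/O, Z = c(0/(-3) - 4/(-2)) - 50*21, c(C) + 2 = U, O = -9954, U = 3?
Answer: -3318/3510445 ≈ -0.00094518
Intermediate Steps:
c(C) = 1 (c(C) = -2 + 3 = 1)
Z = -1049 (Z = 1 - 50*21 = 1 - 1050 = -1049)
m = -29863/3318 (m = -9 + 3/(-9954) = -9 + 3*(-1/9954) = -9 - 1/3318 = -29863/3318 ≈ -9.0003)
L = -29863/3318 ≈ -9.0003
1/(Z + L) = 1/(-1049 - 29863/3318) = 1/(-3510445/3318) = -3318/3510445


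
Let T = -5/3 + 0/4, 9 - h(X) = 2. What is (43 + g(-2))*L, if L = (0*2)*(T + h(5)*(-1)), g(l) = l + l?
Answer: 0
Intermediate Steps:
h(X) = 7 (h(X) = 9 - 1*2 = 9 - 2 = 7)
T = -5/3 (T = -5*1/3 + 0*(1/4) = -5/3 + 0 = -5/3 ≈ -1.6667)
g(l) = 2*l
L = 0 (L = (0*2)*(-5/3 + 7*(-1)) = 0*(-5/3 - 7) = 0*(-26/3) = 0)
(43 + g(-2))*L = (43 + 2*(-2))*0 = (43 - 4)*0 = 39*0 = 0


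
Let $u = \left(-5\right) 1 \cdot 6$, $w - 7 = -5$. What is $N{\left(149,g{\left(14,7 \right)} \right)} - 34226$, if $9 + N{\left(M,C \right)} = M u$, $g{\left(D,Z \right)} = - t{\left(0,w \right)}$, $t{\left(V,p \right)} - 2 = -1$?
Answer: $-38705$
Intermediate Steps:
$w = 2$ ($w = 7 - 5 = 2$)
$t{\left(V,p \right)} = 1$ ($t{\left(V,p \right)} = 2 - 1 = 1$)
$u = -30$ ($u = \left(-5\right) 6 = -30$)
$g{\left(D,Z \right)} = -1$ ($g{\left(D,Z \right)} = \left(-1\right) 1 = -1$)
$N{\left(M,C \right)} = -9 - 30 M$ ($N{\left(M,C \right)} = -9 + M \left(-30\right) = -9 - 30 M$)
$N{\left(149,g{\left(14,7 \right)} \right)} - 34226 = \left(-9 - 4470\right) - 34226 = -4479 - 34226 = -38705$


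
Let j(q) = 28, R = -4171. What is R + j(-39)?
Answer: -4143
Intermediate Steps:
R + j(-39) = -4171 + 28 = -4143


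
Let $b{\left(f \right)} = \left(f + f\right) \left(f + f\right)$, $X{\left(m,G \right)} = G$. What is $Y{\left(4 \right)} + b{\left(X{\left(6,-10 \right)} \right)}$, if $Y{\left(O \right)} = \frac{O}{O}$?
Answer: $401$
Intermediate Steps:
$Y{\left(O \right)} = 1$
$b{\left(f \right)} = 4 f^{2}$ ($b{\left(f \right)} = 2 f 2 f = 4 f^{2}$)
$Y{\left(4 \right)} + b{\left(X{\left(6,-10 \right)} \right)} = 1 + 4 \left(-10\right)^{2} = 1 + 4 \cdot 100 = 1 + 400 = 401$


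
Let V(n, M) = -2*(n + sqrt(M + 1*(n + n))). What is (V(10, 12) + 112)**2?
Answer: 8592 - 1472*sqrt(2) ≈ 6510.3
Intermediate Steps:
V(n, M) = -2*n - 2*sqrt(M + 2*n) (V(n, M) = -2*(n + sqrt(M + 1*(2*n))) = -2*(n + sqrt(M + 2*n)) = -2*n - 2*sqrt(M + 2*n))
(V(10, 12) + 112)**2 = ((-2*10 - 2*sqrt(12 + 2*10)) + 112)**2 = ((-20 - 2*sqrt(12 + 20)) + 112)**2 = ((-20 - 8*sqrt(2)) + 112)**2 = (92 - 8*sqrt(2))**2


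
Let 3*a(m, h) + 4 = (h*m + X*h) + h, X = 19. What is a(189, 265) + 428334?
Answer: 1340383/3 ≈ 4.4679e+5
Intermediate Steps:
a(m, h) = -4/3 + 20*h/3 + h*m/3 (a(m, h) = -4/3 + ((h*m + 19*h) + h)/3 = -4/3 + ((19*h + h*m) + h)/3 = -4/3 + (20*h + h*m)/3 = -4/3 + (20*h/3 + h*m/3) = -4/3 + 20*h/3 + h*m/3)
a(189, 265) + 428334 = (-4/3 + (20/3)*265 + (⅓)*265*189) + 428334 = (-4/3 + 5300/3 + 16695) + 428334 = 55381/3 + 428334 = 1340383/3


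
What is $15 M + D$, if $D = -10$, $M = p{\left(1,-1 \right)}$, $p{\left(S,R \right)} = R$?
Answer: $-25$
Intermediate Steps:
$M = -1$
$15 M + D = 15 \left(-1\right) - 10 = -15 - 10 = -25$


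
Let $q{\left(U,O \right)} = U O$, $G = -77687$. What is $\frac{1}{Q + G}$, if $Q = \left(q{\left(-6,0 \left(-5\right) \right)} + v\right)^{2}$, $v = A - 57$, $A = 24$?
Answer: $- \frac{1}{76598} \approx -1.3055 \cdot 10^{-5}$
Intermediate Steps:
$q{\left(U,O \right)} = O U$
$v = -33$ ($v = 24 - 57 = -33$)
$Q = 1089$ ($Q = \left(0 \left(-5\right) \left(-6\right) - 33\right)^{2} = \left(0 \left(-6\right) - 33\right)^{2} = \left(0 - 33\right)^{2} = \left(-33\right)^{2} = 1089$)
$\frac{1}{Q + G} = \frac{1}{1089 - 77687} = \frac{1}{-76598} = - \frac{1}{76598}$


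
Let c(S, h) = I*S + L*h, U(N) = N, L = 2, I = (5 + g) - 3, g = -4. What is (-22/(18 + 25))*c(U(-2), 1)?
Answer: -132/43 ≈ -3.0698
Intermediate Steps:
I = -2 (I = (5 - 4) - 3 = 1 - 3 = -2)
c(S, h) = -2*S + 2*h
(-22/(18 + 25))*c(U(-2), 1) = (-22/(18 + 25))*(-2*(-2) + 2*1) = (-22/43)*(4 + 2) = -22*1/43*6 = -22/43*6 = -132/43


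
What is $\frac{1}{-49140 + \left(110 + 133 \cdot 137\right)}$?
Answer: $- \frac{1}{30809} \approx -3.2458 \cdot 10^{-5}$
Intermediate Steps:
$\frac{1}{-49140 + \left(110 + 133 \cdot 137\right)} = \frac{1}{-49140 + \left(110 + 18221\right)} = \frac{1}{-49140 + 18331} = \frac{1}{-30809} = - \frac{1}{30809}$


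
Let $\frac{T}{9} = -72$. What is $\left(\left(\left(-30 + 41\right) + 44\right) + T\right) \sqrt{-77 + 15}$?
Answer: $- 593 i \sqrt{62} \approx - 4669.3 i$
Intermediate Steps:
$T = -648$ ($T = 9 \left(-72\right) = -648$)
$\left(\left(\left(-30 + 41\right) + 44\right) + T\right) \sqrt{-77 + 15} = \left(\left(\left(-30 + 41\right) + 44\right) - 648\right) \sqrt{-77 + 15} = \left(\left(11 + 44\right) - 648\right) \sqrt{-62} = \left(55 - 648\right) i \sqrt{62} = - 593 i \sqrt{62}$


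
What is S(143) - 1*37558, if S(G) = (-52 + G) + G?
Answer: -37324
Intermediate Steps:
S(G) = -52 + 2*G
S(143) - 1*37558 = (-52 + 2*143) - 1*37558 = (-52 + 286) - 37558 = 234 - 37558 = -37324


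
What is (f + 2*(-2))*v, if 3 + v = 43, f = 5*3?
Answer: 440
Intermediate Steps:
f = 15
v = 40 (v = -3 + 43 = 40)
(f + 2*(-2))*v = (15 + 2*(-2))*40 = (15 - 4)*40 = 11*40 = 440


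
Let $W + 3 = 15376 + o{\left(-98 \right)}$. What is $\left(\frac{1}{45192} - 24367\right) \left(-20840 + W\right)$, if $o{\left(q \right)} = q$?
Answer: $\frac{291816267695}{2152} \approx 1.356 \cdot 10^{8}$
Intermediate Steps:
$W = 15275$ ($W = -3 + \left(15376 - 98\right) = -3 + 15278 = 15275$)
$\left(\frac{1}{45192} - 24367\right) \left(-20840 + W\right) = \left(\frac{1}{45192} - 24367\right) \left(-20840 + 15275\right) = \left(\frac{1}{45192} - 24367\right) \left(-5565\right) = \left(- \frac{1101193463}{45192}\right) \left(-5565\right) = \frac{291816267695}{2152}$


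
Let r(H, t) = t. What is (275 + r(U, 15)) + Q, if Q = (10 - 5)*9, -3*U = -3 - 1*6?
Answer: 335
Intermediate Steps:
U = 3 (U = -(-3 - 1*6)/3 = -(-3 - 6)/3 = -⅓*(-9) = 3)
Q = 45 (Q = 5*9 = 45)
(275 + r(U, 15)) + Q = (275 + 15) + 45 = 290 + 45 = 335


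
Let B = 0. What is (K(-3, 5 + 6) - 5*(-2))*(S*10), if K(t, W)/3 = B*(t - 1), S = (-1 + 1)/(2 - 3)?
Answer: 0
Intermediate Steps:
S = 0 (S = 0/(-1) = 0*(-1) = 0)
K(t, W) = 0 (K(t, W) = 3*(0*(t - 1)) = 3*(0*(-1 + t)) = 3*0 = 0)
(K(-3, 5 + 6) - 5*(-2))*(S*10) = (0 - 5*(-2))*(0*10) = (0 + 10)*0 = 10*0 = 0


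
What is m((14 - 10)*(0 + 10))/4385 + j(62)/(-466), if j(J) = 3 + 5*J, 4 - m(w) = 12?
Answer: -1376233/2043410 ≈ -0.67350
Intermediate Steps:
m(w) = -8 (m(w) = 4 - 1*12 = 4 - 12 = -8)
m((14 - 10)*(0 + 10))/4385 + j(62)/(-466) = -8/4385 + (3 + 5*62)/(-466) = -8*1/4385 + (3 + 310)*(-1/466) = -8/4385 + 313*(-1/466) = -8/4385 - 313/466 = -1376233/2043410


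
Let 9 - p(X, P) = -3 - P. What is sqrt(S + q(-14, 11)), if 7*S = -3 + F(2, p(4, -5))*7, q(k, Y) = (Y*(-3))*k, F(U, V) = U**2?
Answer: sqrt(22813)/7 ≈ 21.577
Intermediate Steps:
p(X, P) = 12 + P (p(X, P) = 9 - (-3 - P) = 9 + (3 + P) = 12 + P)
q(k, Y) = -3*Y*k (q(k, Y) = (-3*Y)*k = -3*Y*k)
S = 25/7 (S = (-3 + 2**2*7)/7 = (-3 + 4*7)/7 = (-3 + 28)/7 = (1/7)*25 = 25/7 ≈ 3.5714)
sqrt(S + q(-14, 11)) = sqrt(25/7 - 3*11*(-14)) = sqrt(25/7 + 462) = sqrt(3259/7) = sqrt(22813)/7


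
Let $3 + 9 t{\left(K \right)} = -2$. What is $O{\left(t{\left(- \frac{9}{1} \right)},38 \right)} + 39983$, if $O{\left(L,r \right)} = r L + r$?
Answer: $\frac{359999}{9} \approx 40000.0$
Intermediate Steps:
$t{\left(K \right)} = - \frac{5}{9}$ ($t{\left(K \right)} = - \frac{1}{3} + \frac{1}{9} \left(-2\right) = - \frac{1}{3} - \frac{2}{9} = - \frac{5}{9}$)
$O{\left(L,r \right)} = r + L r$ ($O{\left(L,r \right)} = L r + r = r + L r$)
$O{\left(t{\left(- \frac{9}{1} \right)},38 \right)} + 39983 = 38 \left(1 - \frac{5}{9}\right) + 39983 = 38 \cdot \frac{4}{9} + 39983 = \frac{152}{9} + 39983 = \frac{359999}{9}$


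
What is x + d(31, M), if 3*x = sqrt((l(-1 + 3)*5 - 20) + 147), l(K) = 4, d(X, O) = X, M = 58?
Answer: 31 + 7*sqrt(3)/3 ≈ 35.041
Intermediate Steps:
x = 7*sqrt(3)/3 (x = sqrt((4*5 - 20) + 147)/3 = sqrt((20 - 20) + 147)/3 = sqrt(0 + 147)/3 = sqrt(147)/3 = (7*sqrt(3))/3 = 7*sqrt(3)/3 ≈ 4.0415)
x + d(31, M) = 7*sqrt(3)/3 + 31 = 31 + 7*sqrt(3)/3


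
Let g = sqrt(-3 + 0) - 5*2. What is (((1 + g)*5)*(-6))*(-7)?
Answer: -1890 + 210*I*sqrt(3) ≈ -1890.0 + 363.73*I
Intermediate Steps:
g = -10 + I*sqrt(3) (g = sqrt(-3) - 10 = I*sqrt(3) - 10 = -10 + I*sqrt(3) ≈ -10.0 + 1.732*I)
(((1 + g)*5)*(-6))*(-7) = (((1 + (-10 + I*sqrt(3)))*5)*(-6))*(-7) = (((-9 + I*sqrt(3))*5)*(-6))*(-7) = ((-45 + 5*I*sqrt(3))*(-6))*(-7) = (270 - 30*I*sqrt(3))*(-7) = -1890 + 210*I*sqrt(3)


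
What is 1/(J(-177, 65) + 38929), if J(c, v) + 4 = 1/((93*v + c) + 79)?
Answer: 5947/231486976 ≈ 2.5690e-5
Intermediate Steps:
J(c, v) = -4 + 1/(79 + c + 93*v) (J(c, v) = -4 + 1/((93*v + c) + 79) = -4 + 1/((c + 93*v) + 79) = -4 + 1/(79 + c + 93*v))
1/(J(-177, 65) + 38929) = 1/((-315 - 372*65 - 4*(-177))/(79 - 177 + 93*65) + 38929) = 1/((-315 - 24180 + 708)/(79 - 177 + 6045) + 38929) = 1/(-23787/5947 + 38929) = 1/(231486976/5947) = 5947/231486976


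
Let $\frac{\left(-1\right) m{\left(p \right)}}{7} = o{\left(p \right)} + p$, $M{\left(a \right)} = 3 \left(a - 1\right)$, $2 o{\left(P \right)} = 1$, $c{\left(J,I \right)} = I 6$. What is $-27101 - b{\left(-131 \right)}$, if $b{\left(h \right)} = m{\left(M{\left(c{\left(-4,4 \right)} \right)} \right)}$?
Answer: $- \frac{53229}{2} \approx -26615.0$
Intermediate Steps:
$c{\left(J,I \right)} = 6 I$
$o{\left(P \right)} = \frac{1}{2}$ ($o{\left(P \right)} = \frac{1}{2} \cdot 1 = \frac{1}{2}$)
$M{\left(a \right)} = -3 + 3 a$ ($M{\left(a \right)} = 3 \left(-1 + a\right) = -3 + 3 a$)
$m{\left(p \right)} = - \frac{7}{2} - 7 p$ ($m{\left(p \right)} = - 7 \left(\frac{1}{2} + p\right) = - \frac{7}{2} - 7 p$)
$b{\left(h \right)} = - \frac{973}{2}$ ($b{\left(h \right)} = - \frac{7}{2} - 7 \left(-3 + 3 \cdot 6 \cdot 4\right) = - \frac{7}{2} - 7 \left(-3 + 3 \cdot 24\right) = - \frac{7}{2} - 7 \left(-3 + 72\right) = - \frac{7}{2} - 483 = - \frac{973}{2}$)
$-27101 - b{\left(-131 \right)} = -27101 - - \frac{973}{2} = -27101 + \frac{973}{2} = - \frac{53229}{2}$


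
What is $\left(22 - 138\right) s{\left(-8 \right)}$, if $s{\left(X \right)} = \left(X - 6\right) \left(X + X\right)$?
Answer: $-25984$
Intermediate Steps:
$s{\left(X \right)} = 2 X \left(-6 + X\right)$ ($s{\left(X \right)} = \left(-6 + X\right) 2 X = 2 X \left(-6 + X\right)$)
$\left(22 - 138\right) s{\left(-8 \right)} = \left(22 - 138\right) 2 \left(-8\right) \left(-6 - 8\right) = - 116 \cdot 2 \left(-8\right) \left(-14\right) = \left(-116\right) 224 = -25984$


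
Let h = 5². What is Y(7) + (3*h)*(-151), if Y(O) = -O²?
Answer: -11374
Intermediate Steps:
h = 25
Y(7) + (3*h)*(-151) = -1*7² + (3*25)*(-151) = -1*49 + 75*(-151) = -49 - 11325 = -11374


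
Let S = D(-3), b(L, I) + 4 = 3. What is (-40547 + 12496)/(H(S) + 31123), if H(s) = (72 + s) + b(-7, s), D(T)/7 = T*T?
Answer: -28051/31257 ≈ -0.89743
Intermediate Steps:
D(T) = 7*T² (D(T) = 7*(T*T) = 7*T²)
b(L, I) = -1 (b(L, I) = -4 + 3 = -1)
S = 63 (S = 7*(-3)² = 7*9 = 63)
H(s) = 71 + s (H(s) = (72 + s) - 1 = 71 + s)
(-40547 + 12496)/(H(S) + 31123) = (-40547 + 12496)/((71 + 63) + 31123) = -28051/(134 + 31123) = -28051/31257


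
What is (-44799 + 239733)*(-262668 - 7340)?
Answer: -52633739472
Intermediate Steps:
(-44799 + 239733)*(-262668 - 7340) = 194934*(-270008) = -52633739472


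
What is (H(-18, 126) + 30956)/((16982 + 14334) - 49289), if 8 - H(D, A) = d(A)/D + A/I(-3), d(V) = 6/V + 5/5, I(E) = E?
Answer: -5860145/3396897 ≈ -1.7251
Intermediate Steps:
d(V) = 1 + 6/V (d(V) = 6/V + 5*(⅕) = 6/V + 1 = 1 + 6/V)
H(D, A) = 8 + A/3 - (6 + A)/(A*D) (H(D, A) = 8 - (((6 + A)/A)/D + A/(-3)) = 8 - ((6 + A)/(A*D) + A*(-⅓)) = 8 - ((6 + A)/(A*D) - A/3) = 8 - (-A/3 + (6 + A)/(A*D)) = 8 + (A/3 - (6 + A)/(A*D)) = 8 + A/3 - (6 + A)/(A*D))
(H(-18, 126) + 30956)/((16982 + 14334) - 49289) = ((8 - 1/(-18) + (⅓)*126 - 6/(126*(-18))) + 30956)/((16982 + 14334) - 49289) = ((8 - 1*(-1/18) + 42 - 6*1/126*(-1/18)) + 30956)/(31316 - 49289) = ((8 + 1/18 + 42 + 1/378) + 30956)/(-17973) = (9461/189 + 30956)*(-1/17973) = (5860145/189)*(-1/17973) = -5860145/3396897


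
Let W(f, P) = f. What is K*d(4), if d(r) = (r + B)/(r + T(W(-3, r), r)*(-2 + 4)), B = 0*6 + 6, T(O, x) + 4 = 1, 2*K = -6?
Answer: 15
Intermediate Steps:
K = -3 (K = (½)*(-6) = -3)
T(O, x) = -3 (T(O, x) = -4 + 1 = -3)
B = 6 (B = 0 + 6 = 6)
d(r) = (6 + r)/(-6 + r) (d(r) = (r + 6)/(r - 3*(-2 + 4)) = (6 + r)/(r - 3*2) = (6 + r)/(r - 6) = (6 + r)/(-6 + r))
K*d(4) = -3*(6 + 4)/(-6 + 4) = -3*10/(-2) = -(-3)*10/2 = -3*(-5) = 15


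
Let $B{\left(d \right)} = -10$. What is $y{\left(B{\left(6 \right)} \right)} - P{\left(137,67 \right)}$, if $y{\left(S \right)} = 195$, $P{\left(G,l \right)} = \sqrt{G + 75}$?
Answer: $195 - 2 \sqrt{53} \approx 180.44$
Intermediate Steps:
$P{\left(G,l \right)} = \sqrt{75 + G}$
$y{\left(B{\left(6 \right)} \right)} - P{\left(137,67 \right)} = 195 - \sqrt{75 + 137} = 195 - \sqrt{212} = 195 - 2 \sqrt{53}$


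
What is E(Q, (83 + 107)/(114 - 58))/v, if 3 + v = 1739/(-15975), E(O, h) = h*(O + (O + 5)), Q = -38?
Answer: 107751375/1390592 ≈ 77.486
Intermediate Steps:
E(O, h) = h*(5 + 2*O) (E(O, h) = h*(O + (5 + O)) = h*(5 + 2*O))
v = -49664/15975 (v = -3 + 1739/(-15975) = -3 + 1739*(-1/15975) = -3 - 1739/15975 = -49664/15975 ≈ -3.1089)
E(Q, (83 + 107)/(114 - 58))/v = (((83 + 107)/(114 - 58))*(5 + 2*(-38)))/(-49664/15975) = ((190/56)*(5 - 76))*(-15975/49664) = ((190*(1/56))*(-71))*(-15975/49664) = ((95/28)*(-71))*(-15975/49664) = -6745/28*(-15975/49664) = 107751375/1390592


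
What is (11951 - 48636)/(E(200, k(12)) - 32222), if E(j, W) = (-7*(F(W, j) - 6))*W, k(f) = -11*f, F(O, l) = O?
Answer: 36685/159734 ≈ 0.22966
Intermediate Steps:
E(j, W) = W*(42 - 7*W) (E(j, W) = (-7*(W - 6))*W = (-7*(-6 + W))*W = (42 - 7*W)*W = W*(42 - 7*W))
(11951 - 48636)/(E(200, k(12)) - 32222) = (11951 - 48636)/(7*(-11*12)*(6 - (-11)*12) - 32222) = -36685/(7*(-132)*(6 - 1*(-132)) - 32222) = -36685/(7*(-132)*(6 + 132) - 32222) = -36685/(7*(-132)*138 - 32222) = -36685/(-127512 - 32222) = -36685/(-159734) = -36685*(-1/159734) = 36685/159734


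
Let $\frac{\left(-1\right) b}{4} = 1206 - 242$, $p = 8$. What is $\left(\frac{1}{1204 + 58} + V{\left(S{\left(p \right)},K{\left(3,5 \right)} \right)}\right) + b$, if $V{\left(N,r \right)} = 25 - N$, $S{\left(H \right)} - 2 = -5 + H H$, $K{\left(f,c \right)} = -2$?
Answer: $- \frac{4911703}{1262} \approx -3892.0$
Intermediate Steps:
$S{\left(H \right)} = -3 + H^{2}$ ($S{\left(H \right)} = 2 + \left(-5 + H H\right) = 2 + \left(-5 + H^{2}\right) = -3 + H^{2}$)
$b = -3856$ ($b = - 4 \left(1206 - 242\right) = \left(-4\right) 964 = -3856$)
$\left(\frac{1}{1204 + 58} + V{\left(S{\left(p \right)},K{\left(3,5 \right)} \right)}\right) + b = \left(\frac{1}{1204 + 58} + \left(25 - \left(-3 + 8^{2}\right)\right)\right) - 3856 = \left(\frac{1}{1262} + \left(25 - \left(-3 + 64\right)\right)\right) - 3856 = \left(\frac{1}{1262} + \left(25 - 61\right)\right) - 3856 = \left(\frac{1}{1262} - 36\right) - 3856 = - \frac{45431}{1262} - 3856 = - \frac{4911703}{1262}$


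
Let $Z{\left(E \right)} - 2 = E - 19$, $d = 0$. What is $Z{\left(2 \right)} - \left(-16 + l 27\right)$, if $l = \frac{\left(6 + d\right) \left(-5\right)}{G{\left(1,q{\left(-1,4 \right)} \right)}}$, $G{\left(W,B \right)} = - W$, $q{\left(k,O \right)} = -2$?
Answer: $-809$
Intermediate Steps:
$Z{\left(E \right)} = -17 + E$ ($Z{\left(E \right)} = 2 + \left(E - 19\right) = 2 + \left(-19 + E\right) = -17 + E$)
$l = 30$ ($l = \frac{\left(6 + 0\right) \left(-5\right)}{\left(-1\right) 1} = \frac{6 \left(-5\right)}{-1} = \left(-30\right) \left(-1\right) = 30$)
$Z{\left(2 \right)} - \left(-16 + l 27\right) = \left(-17 + 2\right) - \left(-16 + 30 \cdot 27\right) = -15 - \left(-16 + 810\right) = -15 - 794 = -809$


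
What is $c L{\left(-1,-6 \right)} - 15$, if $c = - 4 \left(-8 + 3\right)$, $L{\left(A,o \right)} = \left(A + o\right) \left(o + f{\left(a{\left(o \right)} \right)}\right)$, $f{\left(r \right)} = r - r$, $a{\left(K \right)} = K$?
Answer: $825$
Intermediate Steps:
$f{\left(r \right)} = 0$
$L{\left(A,o \right)} = o \left(A + o\right)$ ($L{\left(A,o \right)} = \left(A + o\right) \left(o + 0\right) = \left(A + o\right) o = o \left(A + o\right)$)
$c = 20$ ($c = \left(-4\right) \left(-5\right) = 20$)
$c L{\left(-1,-6 \right)} - 15 = 20 \left(- 6 \left(-1 - 6\right)\right) - 15 = 20 \left(\left(-6\right) \left(-7\right)\right) - 15 = 20 \cdot 42 - 15 = 840 - 15 = 825$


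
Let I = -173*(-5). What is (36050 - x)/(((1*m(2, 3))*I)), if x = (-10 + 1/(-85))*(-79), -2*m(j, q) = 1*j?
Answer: -2997021/73525 ≈ -40.762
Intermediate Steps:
m(j, q) = -j/2
I = 865
x = 67229/85 (x = (-10 - 1/85)*(-79) = -851/85*(-79) = 67229/85 ≈ 790.93)
(36050 - x)/(((1*m(2, 3))*I)) = (36050 - 1*67229/85)/(((1*(-½*2))*865)) = (36050 - 67229/85)/(((1*(-1))*865)) = 2997021/(85*((-1*865))) = (2997021/85)/(-865) = (2997021/85)*(-1/865) = -2997021/73525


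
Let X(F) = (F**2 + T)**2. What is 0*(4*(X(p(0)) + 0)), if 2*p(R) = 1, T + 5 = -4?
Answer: 0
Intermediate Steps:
T = -9 (T = -5 - 4 = -9)
p(R) = 1/2 (p(R) = (1/2)*1 = 1/2)
X(F) = (-9 + F**2)**2 (X(F) = (F**2 - 9)**2 = (-9 + F**2)**2)
0*(4*(X(p(0)) + 0)) = 0*(4*((-9 + (1/2)**2)**2 + 0)) = 0*(4*((-9 + 1/4)**2 + 0)) = 0*(4*((-35/4)**2 + 0)) = 0*(4*(1225/16 + 0)) = 0*(4*(1225/16)) = 0*(1225/4) = 0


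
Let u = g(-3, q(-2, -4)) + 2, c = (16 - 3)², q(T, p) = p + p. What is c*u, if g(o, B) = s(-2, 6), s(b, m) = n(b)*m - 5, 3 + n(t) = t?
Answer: -5577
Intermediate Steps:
q(T, p) = 2*p
n(t) = -3 + t
c = 169 (c = 13² = 169)
s(b, m) = -5 + m*(-3 + b) (s(b, m) = (-3 + b)*m - 5 = m*(-3 + b) - 5 = -5 + m*(-3 + b))
g(o, B) = -35 (g(o, B) = -5 + 6*(-3 - 2) = -5 + 6*(-5) = -5 - 30 = -35)
u = -33 (u = -35 + 2 = -33)
c*u = 169*(-33) = -5577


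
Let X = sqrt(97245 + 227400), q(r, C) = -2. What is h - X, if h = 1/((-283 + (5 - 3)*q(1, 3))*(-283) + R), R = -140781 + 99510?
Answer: 1/39950 - sqrt(324645) ≈ -569.78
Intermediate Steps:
X = sqrt(324645) ≈ 569.78
R = -41271
h = 1/39950 (h = 1/((-283 + (5 - 3)*(-2))*(-283) - 41271) = 1/((-283 + 2*(-2))*(-283) - 41271) = 1/((-283 - 4)*(-283) - 41271) = 1/(-287*(-283) - 41271) = 1/(81221 - 41271) = 1/39950 ≈ 2.5031e-5)
h - X = 1/39950 - sqrt(324645)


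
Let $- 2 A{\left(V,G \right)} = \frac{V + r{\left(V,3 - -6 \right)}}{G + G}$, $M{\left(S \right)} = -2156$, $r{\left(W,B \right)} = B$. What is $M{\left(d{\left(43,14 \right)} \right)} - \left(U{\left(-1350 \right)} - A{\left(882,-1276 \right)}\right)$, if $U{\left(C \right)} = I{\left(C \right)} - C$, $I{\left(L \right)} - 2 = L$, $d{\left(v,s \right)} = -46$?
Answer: $- \frac{1001231}{464} \approx -2157.8$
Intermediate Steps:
$I{\left(L \right)} = 2 + L$
$A{\left(V,G \right)} = - \frac{9 + V}{4 G}$ ($A{\left(V,G \right)} = - \frac{\left(V + \left(3 - -6\right)\right) \frac{1}{G + G}}{2} = - \frac{\left(V + \left(3 + 6\right)\right) \frac{1}{2 G}}{2} = - \frac{\left(V + 9\right) \frac{1}{2 G}}{2} = - \frac{\left(9 + V\right) \frac{1}{2 G}}{2} = - \frac{\frac{1}{2} \frac{1}{G} \left(9 + V\right)}{2} = - \frac{9 + V}{4 G}$)
$U{\left(C \right)} = 2$ ($U{\left(C \right)} = \left(2 + C\right) - C = 2$)
$M{\left(d{\left(43,14 \right)} \right)} - \left(U{\left(-1350 \right)} - A{\left(882,-1276 \right)}\right) = -2156 - \left(2 - \frac{-9 - 882}{4 \left(-1276\right)}\right) = -2156 - \left(2 - \frac{1}{4} \left(- \frac{1}{1276}\right) \left(-9 - 882\right)\right) = -2156 - \left(2 - \frac{1}{4} \left(- \frac{1}{1276}\right) \left(-891\right)\right) = -2156 - \left(2 - \frac{81}{464}\right) = -2156 - \frac{847}{464} = - \frac{1001231}{464}$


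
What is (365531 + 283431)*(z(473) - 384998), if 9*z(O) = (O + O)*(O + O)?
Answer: -1667875171492/9 ≈ -1.8532e+11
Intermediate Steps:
z(O) = 4*O²/9 (z(O) = ((O + O)*(O + O))/9 = ((2*O)*(2*O))/9 = (4*O²)/9 = 4*O²/9)
(365531 + 283431)*(z(473) - 384998) = (365531 + 283431)*((4/9)*473² - 384998) = 648962*((4/9)*223729 - 384998) = 648962*(894916/9 - 384998) = 648962*(-2570066/9) = -1667875171492/9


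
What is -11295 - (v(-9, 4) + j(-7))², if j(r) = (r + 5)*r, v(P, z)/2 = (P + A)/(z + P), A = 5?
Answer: -288459/25 ≈ -11538.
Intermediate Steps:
v(P, z) = 2*(5 + P)/(P + z) (v(P, z) = 2*((P + 5)/(z + P)) = 2*((5 + P)/(P + z)) = 2*(5 + P)/(P + z))
j(r) = r*(5 + r) (j(r) = (5 + r)*r = r*(5 + r))
-11295 - (v(-9, 4) + j(-7))² = -11295 - (2*(5 - 9)/(-9 + 4) - 7*(5 - 7))² = -11295 - (2*(-4)/(-5) - 7*(-2))² = -11295 - (2*(-⅕)*(-4) + 14)² = -11295 - (8/5 + 14)² = -11295 - (78/5)² = -11295 - 1*6084/25 = -11295 - 6084/25 = -288459/25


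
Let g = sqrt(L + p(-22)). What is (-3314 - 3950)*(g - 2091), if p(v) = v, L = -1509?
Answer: 15189024 - 7264*I*sqrt(1531) ≈ 1.5189e+7 - 2.8423e+5*I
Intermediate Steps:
g = I*sqrt(1531) (g = sqrt(-1509 - 22) = sqrt(-1531) = I*sqrt(1531) ≈ 39.128*I)
(-3314 - 3950)*(g - 2091) = (-3314 - 3950)*(I*sqrt(1531) - 2091) = -7264*(-2091 + I*sqrt(1531)) = 15189024 - 7264*I*sqrt(1531)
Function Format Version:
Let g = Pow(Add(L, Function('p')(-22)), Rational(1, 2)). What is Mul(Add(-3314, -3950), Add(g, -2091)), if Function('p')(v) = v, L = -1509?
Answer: Add(15189024, Mul(-7264, I, Pow(1531, Rational(1, 2)))) ≈ Add(1.5189e+7, Mul(-2.8423e+5, I))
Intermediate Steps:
g = Mul(I, Pow(1531, Rational(1, 2))) (g = Pow(Add(-1509, -22), Rational(1, 2)) = Pow(-1531, Rational(1, 2)) = Mul(I, Pow(1531, Rational(1, 2))) ≈ Mul(39.128, I))
Mul(Add(-3314, -3950), Add(g, -2091)) = Mul(Add(-3314, -3950), Add(Mul(I, Pow(1531, Rational(1, 2))), -2091)) = Mul(-7264, Add(-2091, Mul(I, Pow(1531, Rational(1, 2))))) = Add(15189024, Mul(-7264, I, Pow(1531, Rational(1, 2))))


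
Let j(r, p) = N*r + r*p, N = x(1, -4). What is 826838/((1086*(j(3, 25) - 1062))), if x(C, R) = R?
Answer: -413419/542457 ≈ -0.76212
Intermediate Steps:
N = -4
j(r, p) = -4*r + p*r (j(r, p) = -4*r + r*p = -4*r + p*r)
826838/((1086*(j(3, 25) - 1062))) = 826838/((1086*(3*(-4 + 25) - 1062))) = 826838/((1086*(3*21 - 1062))) = 826838/((1086*(63 - 1062))) = 826838/((1086*(-999))) = 826838/(-1084914) = 826838*(-1/1084914) = -413419/542457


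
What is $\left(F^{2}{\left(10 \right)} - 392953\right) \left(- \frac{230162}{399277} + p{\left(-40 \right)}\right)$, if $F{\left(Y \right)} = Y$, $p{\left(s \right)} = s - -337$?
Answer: $- \frac{46496158850271}{399277} \approx -1.1645 \cdot 10^{8}$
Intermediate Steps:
$p{\left(s \right)} = 337 + s$ ($p{\left(s \right)} = s + 337 = 337 + s$)
$\left(F^{2}{\left(10 \right)} - 392953\right) \left(- \frac{230162}{399277} + p{\left(-40 \right)}\right) = \left(10^{2} - 392953\right) \left(- \frac{230162}{399277} + \left(337 - 40\right)\right) = \left(100 - 392953\right) \left(\left(-230162\right) \frac{1}{399277} + 297\right) = - 392853 \left(- \frac{230162}{399277} + 297\right) = \left(-392853\right) \frac{118355107}{399277} = - \frac{46496158850271}{399277}$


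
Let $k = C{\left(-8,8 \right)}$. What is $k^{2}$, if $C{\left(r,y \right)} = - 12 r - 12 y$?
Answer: $0$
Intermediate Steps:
$k = 0$ ($k = \left(-12\right) \left(-8\right) - 96 = 96 - 96 = 0$)
$k^{2} = 0^{2} = 0$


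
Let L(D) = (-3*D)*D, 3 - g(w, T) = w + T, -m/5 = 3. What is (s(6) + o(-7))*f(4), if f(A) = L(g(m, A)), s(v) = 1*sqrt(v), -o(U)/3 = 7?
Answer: 12348 - 588*sqrt(6) ≈ 10908.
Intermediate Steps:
m = -15 (m = -5*3 = -15)
o(U) = -21 (o(U) = -3*7 = -21)
s(v) = sqrt(v)
g(w, T) = 3 - T - w (g(w, T) = 3 - (w + T) = 3 - (T + w) = 3 + (-T - w) = 3 - T - w)
L(D) = -3*D**2
f(A) = -3*(18 - A)**2 (f(A) = -3*(3 - A - 1*(-15))**2 = -3*(3 - A + 15)**2 = -3*(18 - A)**2)
(s(6) + o(-7))*f(4) = (sqrt(6) - 21)*(-3*(-18 + 4)**2) = (-21 + sqrt(6))*(-3*(-14)**2) = (-21 + sqrt(6))*(-3*196) = (-21 + sqrt(6))*(-588) = 12348 - 588*sqrt(6)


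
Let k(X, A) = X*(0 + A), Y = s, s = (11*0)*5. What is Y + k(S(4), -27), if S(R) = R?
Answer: -108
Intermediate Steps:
s = 0 (s = 0*5 = 0)
Y = 0
k(X, A) = A*X (k(X, A) = X*A = A*X)
Y + k(S(4), -27) = 0 - 27*4 = 0 - 108 = -108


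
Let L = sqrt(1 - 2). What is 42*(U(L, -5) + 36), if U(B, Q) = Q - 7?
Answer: 1008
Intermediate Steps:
L = I (L = sqrt(-1) = I ≈ 1.0*I)
U(B, Q) = -7 + Q
42*(U(L, -5) + 36) = 42*((-7 - 5) + 36) = 42*(-12 + 36) = 42*24 = 1008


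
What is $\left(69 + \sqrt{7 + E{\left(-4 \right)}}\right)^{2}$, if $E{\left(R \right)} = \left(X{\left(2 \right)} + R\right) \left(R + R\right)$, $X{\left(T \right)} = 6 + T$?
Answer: $4736 + 690 i \approx 4736.0 + 690.0 i$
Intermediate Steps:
$E{\left(R \right)} = 2 R \left(8 + R\right)$ ($E{\left(R \right)} = \left(\left(6 + 2\right) + R\right) \left(R + R\right) = \left(8 + R\right) 2 R = 2 R \left(8 + R\right)$)
$\left(69 + \sqrt{7 + E{\left(-4 \right)}}\right)^{2} = \left(69 + \sqrt{7 + 2 \left(-4\right) \left(8 - 4\right)}\right)^{2} = \left(69 + \sqrt{7 + 2 \left(-4\right) 4}\right)^{2} = \left(69 + \sqrt{7 - 32}\right)^{2} = \left(69 + \sqrt{-25}\right)^{2} = \left(69 + 5 i\right)^{2}$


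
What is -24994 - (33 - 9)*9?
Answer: -25210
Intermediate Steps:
-24994 - (33 - 9)*9 = -24994 - 24*9 = -24994 - 1*216 = -24994 - 216 = -25210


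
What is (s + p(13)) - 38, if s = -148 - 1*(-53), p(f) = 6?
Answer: -127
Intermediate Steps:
s = -95 (s = -148 + 53 = -95)
(s + p(13)) - 38 = (-95 + 6) - 38 = -89 - 38 = -127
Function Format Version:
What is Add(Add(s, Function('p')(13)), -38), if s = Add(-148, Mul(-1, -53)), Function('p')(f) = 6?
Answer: -127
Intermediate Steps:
s = -95 (s = Add(-148, 53) = -95)
Add(Add(s, Function('p')(13)), -38) = Add(Add(-95, 6), -38) = Add(-89, -38) = -127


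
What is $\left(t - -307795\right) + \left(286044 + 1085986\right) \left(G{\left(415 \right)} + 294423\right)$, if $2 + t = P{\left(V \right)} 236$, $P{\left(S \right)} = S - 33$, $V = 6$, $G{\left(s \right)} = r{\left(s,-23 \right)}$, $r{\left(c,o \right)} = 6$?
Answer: $403965722291$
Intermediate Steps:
$G{\left(s \right)} = 6$
$P{\left(S \right)} = -33 + S$
$t = -6374$ ($t = -2 + \left(-33 + 6\right) 236 = -2 - 6372 = -6374$)
$\left(t - -307795\right) + \left(286044 + 1085986\right) \left(G{\left(415 \right)} + 294423\right) = \left(-6374 - -307795\right) + \left(286044 + 1085986\right) \left(6 + 294423\right) = \left(-6374 + \left(-674 + 308469\right)\right) + 1372030 \cdot 294429 = \left(-6374 + 307795\right) + 403965420870 = 301421 + 403965420870 = 403965722291$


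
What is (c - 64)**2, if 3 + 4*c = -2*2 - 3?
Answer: 17689/4 ≈ 4422.3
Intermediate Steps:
c = -5/2 (c = -3/4 + (-2*2 - 3)/4 = -3/4 + (-4 - 3)/4 = -3/4 + (1/4)*(-7) = -3/4 - 7/4 = -5/2 ≈ -2.5000)
(c - 64)**2 = (-5/2 - 64)**2 = (-133/2)**2 = 17689/4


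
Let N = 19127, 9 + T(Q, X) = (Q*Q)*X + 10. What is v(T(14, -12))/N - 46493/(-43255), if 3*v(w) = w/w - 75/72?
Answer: 64027512737/59568363720 ≈ 1.0749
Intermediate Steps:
T(Q, X) = 1 + X*Q**2 (T(Q, X) = -9 + ((Q*Q)*X + 10) = -9 + (Q**2*X + 10) = -9 + (X*Q**2 + 10) = -9 + (10 + X*Q**2) = 1 + X*Q**2)
v(w) = -1/72 (v(w) = (w/w - 75/72)/3 = (1 - 75*1/72)/3 = (1 - 25/24)/3 = (1/3)*(-1/24) = -1/72)
v(T(14, -12))/N - 46493/(-43255) = -1/72/19127 - 46493/(-43255) = -1/72*1/19127 - 46493*(-1/43255) = -1/1377144 + 46493/43255 = 64027512737/59568363720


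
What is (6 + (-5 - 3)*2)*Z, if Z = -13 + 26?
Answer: -130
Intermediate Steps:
Z = 13
(6 + (-5 - 3)*2)*Z = (6 + (-5 - 3)*2)*13 = (6 - 8*2)*13 = (6 - 16)*13 = -10*13 = -130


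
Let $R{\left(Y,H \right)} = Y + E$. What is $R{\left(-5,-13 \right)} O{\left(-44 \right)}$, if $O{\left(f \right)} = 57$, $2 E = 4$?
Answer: $-171$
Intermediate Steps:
$E = 2$ ($E = \frac{1}{2} \cdot 4 = 2$)
$R{\left(Y,H \right)} = 2 + Y$ ($R{\left(Y,H \right)} = Y + 2 = 2 + Y$)
$R{\left(-5,-13 \right)} O{\left(-44 \right)} = \left(2 - 5\right) 57 = \left(-3\right) 57 = -171$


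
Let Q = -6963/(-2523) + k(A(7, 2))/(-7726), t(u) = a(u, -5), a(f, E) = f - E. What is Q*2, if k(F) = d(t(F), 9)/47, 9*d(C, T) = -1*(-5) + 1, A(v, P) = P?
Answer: 2528416804/458078403 ≈ 5.5196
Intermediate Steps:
t(u) = 5 + u (t(u) = u - 1*(-5) = u + 5 = 5 + u)
d(C, T) = ⅔ (d(C, T) = (-1*(-5) + 1)/9 = (5 + 1)/9 = (⅑)*6 = ⅔)
k(F) = 2/141 (k(F) = (⅔)/47 = (⅔)*(1/47) = 2/141)
Q = 1264208402/458078403 (Q = -6963/(-2523) + (2/141)/(-7726) = -6963*(-1/2523) + (2/141)*(-1/7726) = 2321/841 - 1/544683 = 1264208402/458078403 ≈ 2.7598)
Q*2 = (1264208402/458078403)*2 = 2528416804/458078403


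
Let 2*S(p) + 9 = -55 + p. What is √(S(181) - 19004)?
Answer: I*√75782/2 ≈ 137.64*I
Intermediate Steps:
S(p) = -32 + p/2 (S(p) = -9/2 + (-55 + p)/2 = -9/2 + (-55/2 + p/2) = -32 + p/2)
√(S(181) - 19004) = √((-32 + (½)*181) - 19004) = √((-32 + 181/2) - 19004) = √(117/2 - 19004) = √(-37891/2) = I*√75782/2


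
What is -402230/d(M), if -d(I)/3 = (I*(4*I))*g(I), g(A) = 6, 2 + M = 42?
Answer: 40223/11520 ≈ 3.4916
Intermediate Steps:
M = 40 (M = -2 + 42 = 40)
d(I) = -72*I² (d(I) = -3*I*(4*I)*6 = -3*4*I²*6 = -72*I²)
-402230/d(M) = -402230/((-72*40²)) = -402230/((-72*1600)) = -402230/(-115200) = -402230*(-1/115200) = 40223/11520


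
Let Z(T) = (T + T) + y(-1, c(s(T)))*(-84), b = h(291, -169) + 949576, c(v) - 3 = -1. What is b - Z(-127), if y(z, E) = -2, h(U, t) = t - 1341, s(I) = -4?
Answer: 948152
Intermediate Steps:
c(v) = 2 (c(v) = 3 - 1 = 2)
h(U, t) = -1341 + t
b = 948066 (b = (-1341 - 169) + 949576 = -1510 + 949576 = 948066)
Z(T) = 168 + 2*T (Z(T) = (T + T) - 2*(-84) = 2*T + 168 = 168 + 2*T)
b - Z(-127) = 948066 - (168 + 2*(-127)) = 948066 - (168 - 254) = 948066 - 1*(-86) = 948066 + 86 = 948152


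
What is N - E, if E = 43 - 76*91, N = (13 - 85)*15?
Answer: 5793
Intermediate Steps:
N = -1080 (N = -72*15 = -1080)
E = -6873 (E = 43 - 6916 = -6873)
N - E = -1080 - 1*(-6873) = -1080 + 6873 = 5793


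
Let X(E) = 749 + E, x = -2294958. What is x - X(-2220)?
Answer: -2293487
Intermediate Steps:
x - X(-2220) = -2294958 - (749 - 2220) = -2294958 - 1*(-1471) = -2294958 + 1471 = -2293487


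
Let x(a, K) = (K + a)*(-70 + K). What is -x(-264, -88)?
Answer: -55616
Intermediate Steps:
x(a, K) = (-70 + K)*(K + a)
-x(-264, -88) = -((-88)² - 70*(-88) - 70*(-264) - 88*(-264)) = -(7744 + 6160 + 18480 + 23232) = -1*55616 = -55616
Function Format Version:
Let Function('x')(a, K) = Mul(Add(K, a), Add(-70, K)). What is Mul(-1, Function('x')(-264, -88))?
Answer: -55616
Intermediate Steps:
Function('x')(a, K) = Mul(Add(-70, K), Add(K, a))
Mul(-1, Function('x')(-264, -88)) = Mul(-1, Add(Pow(-88, 2), Mul(-70, -88), Mul(-70, -264), Mul(-88, -264))) = Mul(-1, Add(7744, 6160, 18480, 23232)) = Mul(-1, 55616) = -55616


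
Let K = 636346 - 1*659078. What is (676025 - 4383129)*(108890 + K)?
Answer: -319396666432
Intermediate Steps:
K = -22732 (K = 636346 - 659078 = -22732)
(676025 - 4383129)*(108890 + K) = (676025 - 4383129)*(108890 - 22732) = -3707104*86158 = -319396666432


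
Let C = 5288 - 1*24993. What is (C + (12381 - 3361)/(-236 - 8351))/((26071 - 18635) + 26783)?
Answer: -169215855/293838553 ≈ -0.57588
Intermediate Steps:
C = -19705 (C = 5288 - 24993 = -19705)
(C + (12381 - 3361)/(-236 - 8351))/((26071 - 18635) + 26783) = (-19705 + (12381 - 3361)/(-236 - 8351))/((26071 - 18635) + 26783) = (-19705 + 9020/(-8587))/(7436 + 26783) = (-19705 + 9020*(-1/8587))/34219 = (-19705 - 9020/8587)*(1/34219) = -169215855/8587*1/34219 = -169215855/293838553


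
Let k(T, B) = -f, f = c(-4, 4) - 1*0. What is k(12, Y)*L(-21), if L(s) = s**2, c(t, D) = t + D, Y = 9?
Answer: 0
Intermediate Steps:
c(t, D) = D + t
f = 0 (f = (4 - 4) - 1*0 = 0 + 0 = 0)
k(T, B) = 0 (k(T, B) = -1*0 = 0)
k(12, Y)*L(-21) = 0*(-21)**2 = 0*441 = 0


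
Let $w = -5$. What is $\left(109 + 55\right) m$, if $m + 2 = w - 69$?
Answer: $-12464$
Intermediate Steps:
$m = -76$ ($m = -2 - 74 = -76$)
$\left(109 + 55\right) m = \left(109 + 55\right) \left(-76\right) = 164 \left(-76\right) = -12464$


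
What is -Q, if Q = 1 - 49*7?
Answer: 342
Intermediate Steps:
Q = -342 (Q = 1 - 343 = -342)
-Q = -1*(-342) = 342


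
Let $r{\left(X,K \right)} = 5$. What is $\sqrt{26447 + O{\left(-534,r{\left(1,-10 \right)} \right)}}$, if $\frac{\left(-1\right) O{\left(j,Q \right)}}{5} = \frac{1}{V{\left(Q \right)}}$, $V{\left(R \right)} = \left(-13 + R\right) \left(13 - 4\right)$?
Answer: $\frac{7 \sqrt{77722}}{12} \approx 162.63$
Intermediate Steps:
$V{\left(R \right)} = -117 + 9 R$ ($V{\left(R \right)} = \left(-13 + R\right) 9 = -117 + 9 R$)
$O{\left(j,Q \right)} = - \frac{5}{-117 + 9 Q}$
$\sqrt{26447 + O{\left(-534,r{\left(1,-10 \right)} \right)}} = \sqrt{26447 - \frac{5}{-117 + 9 \cdot 5}} = \sqrt{26447 - \frac{5}{-117 + 45}} = \sqrt{26447 - \frac{5}{-72}} = \sqrt{26447 - - \frac{5}{72}} = \sqrt{26447 + \frac{5}{72}} = \sqrt{\frac{1904189}{72}} = \frac{7 \sqrt{77722}}{12}$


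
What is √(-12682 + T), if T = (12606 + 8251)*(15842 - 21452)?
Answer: 2*I*√29255113 ≈ 10818.0*I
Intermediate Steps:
T = -117007770 (T = 20857*(-5610) = -117007770)
√(-12682 + T) = √(-12682 - 117007770) = √(-117020452) = 2*I*√29255113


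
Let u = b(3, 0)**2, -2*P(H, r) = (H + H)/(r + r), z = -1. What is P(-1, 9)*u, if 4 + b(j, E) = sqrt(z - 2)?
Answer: (4 - I*sqrt(3))**2/18 ≈ 0.72222 - 0.7698*I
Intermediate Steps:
P(H, r) = -H/(2*r) (P(H, r) = -(H + H)/(2*(r + r)) = -2*H/(2*(2*r)) = -2*H*1/(2*r)/2 = -H/(2*r))
b(j, E) = -4 + I*sqrt(3) (b(j, E) = -4 + sqrt(-1 - 2) = -4 + sqrt(-3) = -4 + I*sqrt(3))
u = (-4 + I*sqrt(3))**2 ≈ 13.0 - 13.856*I
P(-1, 9)*u = (-1/2*(-1)/9)*(4 - I*sqrt(3))**2 = (-1/2*(-1)*1/9)*(4 - I*sqrt(3))**2 = (4 - I*sqrt(3))**2/18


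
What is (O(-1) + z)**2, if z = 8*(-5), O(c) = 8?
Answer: 1024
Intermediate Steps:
z = -40
(O(-1) + z)**2 = (8 - 40)**2 = (-32)**2 = 1024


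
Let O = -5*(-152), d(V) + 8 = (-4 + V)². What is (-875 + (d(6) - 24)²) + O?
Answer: 669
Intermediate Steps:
d(V) = -8 + (-4 + V)²
O = 760
(-875 + (d(6) - 24)²) + O = (-875 + ((-8 + (-4 + 6)²) - 24)²) + 760 = (-875 + ((-8 + 2²) - 24)²) + 760 = (-875 + ((-8 + 4) - 24)²) + 760 = (-875 + (-4 - 24)²) + 760 = (-875 + (-28)²) + 760 = (-875 + 784) + 760 = -91 + 760 = 669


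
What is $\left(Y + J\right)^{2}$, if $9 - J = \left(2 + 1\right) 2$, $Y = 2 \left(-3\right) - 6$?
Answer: $81$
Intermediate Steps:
$Y = -12$ ($Y = -6 - 6 = -12$)
$J = 3$ ($J = 9 - \left(2 + 1\right) 2 = 9 - 3 \cdot 2 = 9 - 6 = 3$)
$\left(Y + J\right)^{2} = \left(-12 + 3\right)^{2} = \left(-9\right)^{2} = 81$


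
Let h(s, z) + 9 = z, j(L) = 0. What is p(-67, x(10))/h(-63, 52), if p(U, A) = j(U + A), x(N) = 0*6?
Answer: 0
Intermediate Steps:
x(N) = 0
p(U, A) = 0
h(s, z) = -9 + z
p(-67, x(10))/h(-63, 52) = 0/(-9 + 52) = 0/43 = 0*(1/43) = 0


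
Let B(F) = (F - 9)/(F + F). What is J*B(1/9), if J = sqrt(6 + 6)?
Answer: -80*sqrt(3) ≈ -138.56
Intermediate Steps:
B(F) = (-9 + F)/(2*F) (B(F) = (-9 + F)/((2*F)) = (-9 + F)*(1/(2*F)) = (-9 + F)/(2*F))
J = 2*sqrt(3) (J = sqrt(12) = 2*sqrt(3) ≈ 3.4641)
J*B(1/9) = (2*sqrt(3))*((-9 + 1/9)/(2*(1/9))) = (2*sqrt(3))*((1/2)*9*(-80/9)) = (2*sqrt(3))*(-40) = -80*sqrt(3)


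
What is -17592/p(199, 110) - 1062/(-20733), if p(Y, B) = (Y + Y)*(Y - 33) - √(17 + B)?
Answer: -2162410940426/10055460071589 - 5864*√127/1454993499 ≈ -0.21509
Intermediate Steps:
p(Y, B) = -√(17 + B) + 2*Y*(-33 + Y) (p(Y, B) = (2*Y)*(-33 + Y) - √(17 + B) = 2*Y*(-33 + Y) - √(17 + B) = -√(17 + B) + 2*Y*(-33 + Y))
-17592/p(199, 110) - 1062/(-20733) = -17592/(-√(17 + 110) - 66*199 + 2*199²) - 1062/(-20733) = -17592/(-√127 - 13134 + 2*39601) - 1062*(-1/20733) = -17592/(-√127 - 13134 + 79202) + 354/6911 = -17592/(66068 - √127) + 354/6911 = 354/6911 - 17592/(66068 - √127)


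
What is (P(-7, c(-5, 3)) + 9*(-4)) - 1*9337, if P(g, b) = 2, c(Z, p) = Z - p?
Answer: -9371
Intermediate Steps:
(P(-7, c(-5, 3)) + 9*(-4)) - 1*9337 = (2 + 9*(-4)) - 1*9337 = (2 - 36) - 9337 = -34 - 9337 = -9371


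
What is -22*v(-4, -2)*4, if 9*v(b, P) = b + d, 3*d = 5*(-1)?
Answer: 1496/27 ≈ 55.407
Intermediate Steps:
d = -5/3 (d = (5*(-1))/3 = (1/3)*(-5) = -5/3 ≈ -1.6667)
v(b, P) = -5/27 + b/9 (v(b, P) = (b - 5/3)/9 = (-5/3 + b)/9 = -5/27 + b/9)
-22*v(-4, -2)*4 = -22*(-5/27 + (1/9)*(-4))*4 = -22*(-5/27 - 4/9)*4 = -22*(-17/27)*4 = (374/27)*4 = 1496/27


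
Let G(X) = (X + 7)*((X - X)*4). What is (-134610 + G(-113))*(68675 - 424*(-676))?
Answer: -47826798390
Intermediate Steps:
G(X) = 0 (G(X) = (7 + X)*(0*4) = (7 + X)*0 = 0)
(-134610 + G(-113))*(68675 - 424*(-676)) = (-134610 + 0)*(68675 - 424*(-676)) = -134610*(68675 + 286624) = -134610*355299 = -47826798390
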